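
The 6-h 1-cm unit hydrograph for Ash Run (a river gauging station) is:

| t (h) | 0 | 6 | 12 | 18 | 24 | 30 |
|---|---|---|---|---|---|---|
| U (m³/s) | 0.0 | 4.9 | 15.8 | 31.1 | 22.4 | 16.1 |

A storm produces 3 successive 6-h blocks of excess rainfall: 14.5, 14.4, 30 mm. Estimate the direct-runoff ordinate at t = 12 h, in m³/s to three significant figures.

Q ≈ 30.0 m³/s

By discrete convolution, Q_j = Σ (P_i / 10 mm) · U_{j−i}.
At t = 12 h (j=2): Q = (14.5/10)·15.8 + (14.4/10)·4.9 + (30/10)·0.0 = 30.0 m³/s.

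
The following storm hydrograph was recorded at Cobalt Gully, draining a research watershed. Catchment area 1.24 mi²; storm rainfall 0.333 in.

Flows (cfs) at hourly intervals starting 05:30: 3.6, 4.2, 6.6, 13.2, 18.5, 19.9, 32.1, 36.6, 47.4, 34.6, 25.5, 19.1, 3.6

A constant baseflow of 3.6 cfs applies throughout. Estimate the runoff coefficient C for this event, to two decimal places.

C ≈ 0.82

ΣQ_DR = 218.1 cfs; V = ΣQ_DR·Δt = 7.852 × 10^5 ft³.
Runoff depth d = V / A = 0.2726 in.
C = d / P = 0.2726 / 0.333 = 0.82.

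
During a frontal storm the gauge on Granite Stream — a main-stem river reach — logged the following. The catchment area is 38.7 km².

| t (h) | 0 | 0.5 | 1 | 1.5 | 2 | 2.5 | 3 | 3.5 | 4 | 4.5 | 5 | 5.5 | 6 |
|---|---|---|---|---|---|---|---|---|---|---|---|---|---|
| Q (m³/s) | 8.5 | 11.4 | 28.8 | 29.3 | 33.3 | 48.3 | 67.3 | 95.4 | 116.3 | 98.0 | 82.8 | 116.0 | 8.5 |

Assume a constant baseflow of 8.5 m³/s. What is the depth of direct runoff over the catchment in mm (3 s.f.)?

d ≈ 29.5 mm

Direct runoff: 0.0, 2.9, 20.3, 20.8, 24.8, 39.8, 58.8, 86.9, 107.8, 89.5, 74.3, 107.5, 0.0 m³/s; ΣQ_DR = 633.4 m³/s.
V = ΣQ_DR · Δt = 633.4 × 1800 s = 1.140 × 10^6 m³.
Over A = 38.7 km², depth = V / A = 29.5 mm.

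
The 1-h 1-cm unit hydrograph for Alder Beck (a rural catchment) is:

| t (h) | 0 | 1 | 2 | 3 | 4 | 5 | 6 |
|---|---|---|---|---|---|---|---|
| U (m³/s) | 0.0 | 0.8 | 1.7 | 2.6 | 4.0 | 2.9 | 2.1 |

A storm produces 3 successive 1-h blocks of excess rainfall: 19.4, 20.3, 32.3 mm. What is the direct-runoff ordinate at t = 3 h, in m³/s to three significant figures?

Q ≈ 11.1 m³/s

By discrete convolution, Q_j = Σ (P_i / 10 mm) · U_{j−i}.
At t = 3 h (j=3): Q = (19.4/10)·2.6 + (20.3/10)·1.7 + (32.3/10)·0.8 = 11.1 m³/s.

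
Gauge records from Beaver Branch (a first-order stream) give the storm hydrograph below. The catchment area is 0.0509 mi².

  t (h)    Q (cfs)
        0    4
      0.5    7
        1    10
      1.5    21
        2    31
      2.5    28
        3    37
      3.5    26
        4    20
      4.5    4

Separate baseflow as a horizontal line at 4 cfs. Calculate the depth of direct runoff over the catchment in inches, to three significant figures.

Direct runoff: 0.0, 3.0, 6.0, 17.0, 27.0, 24.0, 33.0, 22.0, 16.0, 0.0 cfs; ΣQ_DR = 148.0 cfs.
V = ΣQ_DR · Δt = 148.0 × 1800 s = 2.664 × 10^5 ft³.
Over A = 0.0509 mi², depth = V / A = 2.25 in.

d ≈ 2.25 in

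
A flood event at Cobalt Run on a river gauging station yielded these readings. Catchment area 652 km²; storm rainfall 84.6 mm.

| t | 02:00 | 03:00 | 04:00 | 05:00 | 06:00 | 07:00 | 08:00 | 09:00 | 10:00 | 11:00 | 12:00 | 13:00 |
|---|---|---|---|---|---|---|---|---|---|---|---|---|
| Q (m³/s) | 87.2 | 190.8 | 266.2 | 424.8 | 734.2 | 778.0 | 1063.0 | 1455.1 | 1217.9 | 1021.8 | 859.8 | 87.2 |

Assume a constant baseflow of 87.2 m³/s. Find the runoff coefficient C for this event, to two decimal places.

ΣQ_DR = 7140 m³/s; V = ΣQ_DR·Δt = 2.570 × 10^7 m³.
Runoff depth d = V / A = 39.42 mm.
C = d / P = 39.42 / 84.6 = 0.47.

C ≈ 0.47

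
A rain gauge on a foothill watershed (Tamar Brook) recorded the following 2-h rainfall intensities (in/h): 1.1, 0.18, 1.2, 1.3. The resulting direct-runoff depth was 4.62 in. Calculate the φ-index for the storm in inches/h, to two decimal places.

φ ≈ 0.43 in/h

Only the 3 blocks with intensity above φ contribute runoff: 1.1, 1.2, 1.3 in/h.
Σ(I−φ)·Δt = d  ⇒  (1.1+1.2+1.3 − 3φ)·2 = 4.62
φ = (3.600 − 4.62/2) / 3 = 0.43 in/h.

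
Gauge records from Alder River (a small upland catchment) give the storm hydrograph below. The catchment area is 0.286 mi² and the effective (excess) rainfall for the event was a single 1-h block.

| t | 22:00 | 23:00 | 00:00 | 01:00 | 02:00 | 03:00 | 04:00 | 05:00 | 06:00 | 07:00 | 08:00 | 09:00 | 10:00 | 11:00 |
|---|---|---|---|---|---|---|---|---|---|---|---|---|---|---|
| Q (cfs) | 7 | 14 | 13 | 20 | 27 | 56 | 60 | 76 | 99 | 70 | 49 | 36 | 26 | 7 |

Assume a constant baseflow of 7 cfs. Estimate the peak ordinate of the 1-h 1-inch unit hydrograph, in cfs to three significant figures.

Direct runoff: 0.0, 7.0, 6.0, 13.0, 20.0, 49.0, 53.0, 69.0, 92.0, 63.0, 42.0, 29.0, 19.0, 0.0 cfs; ΣQ_DR = 462.0 cfs, peak = 92.0 cfs.
Runoff depth d = ΣQ_DR·Δt / A = 462.0 × 3600 / (0.286 mi²) = 2.503 in.
The 1-inch UH is the DRH scaled by (1 in)/d, so U_p = 92.0 × 1/2.503 = 36.8 cfs.

U_p ≈ 36.8 cfs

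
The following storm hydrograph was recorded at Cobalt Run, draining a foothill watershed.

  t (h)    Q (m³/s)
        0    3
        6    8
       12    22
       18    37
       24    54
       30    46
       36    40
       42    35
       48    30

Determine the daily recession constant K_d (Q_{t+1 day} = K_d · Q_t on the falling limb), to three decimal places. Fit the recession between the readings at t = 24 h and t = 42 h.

Between t = 24 h and t = 42 h the flow falls from 54 to 35 m³/s over 3×6 h = 18 h.
Per-interval ratio K = (35/54)^(1/3) = 0.8654; K_d = K^(24/6) = 0.561.

K_d ≈ 0.561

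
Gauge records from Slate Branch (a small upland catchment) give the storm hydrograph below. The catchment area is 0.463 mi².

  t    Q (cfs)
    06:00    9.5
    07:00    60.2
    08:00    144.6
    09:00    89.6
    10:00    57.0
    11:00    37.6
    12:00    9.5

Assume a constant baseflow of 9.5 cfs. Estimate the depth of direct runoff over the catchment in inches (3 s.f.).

d ≈ 1.14 in

Direct runoff: 0.0, 50.7, 135.1, 80.1, 47.5, 28.1, 0.0 cfs; ΣQ_DR = 341.5 cfs.
V = ΣQ_DR · Δt = 341.5 × 3600 s = 1.229 × 10^6 ft³.
Over A = 0.463 mi², depth = V / A = 1.14 in.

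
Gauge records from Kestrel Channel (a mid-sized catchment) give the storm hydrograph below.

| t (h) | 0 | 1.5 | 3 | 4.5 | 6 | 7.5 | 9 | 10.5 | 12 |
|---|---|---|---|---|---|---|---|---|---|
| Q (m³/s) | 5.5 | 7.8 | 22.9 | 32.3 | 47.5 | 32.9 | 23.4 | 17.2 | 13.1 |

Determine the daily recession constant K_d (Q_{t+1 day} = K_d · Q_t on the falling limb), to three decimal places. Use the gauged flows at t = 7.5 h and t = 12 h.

K_d ≈ 0.007

Between t = 7.5 h and t = 12 h the flow falls from 32.9 to 13.1 m³/s over 3×1.5 h = 4.5 h.
Per-interval ratio K = (13.1/32.9)^(1/3) = 0.7357; K_d = K^(24/1.5) = 0.007.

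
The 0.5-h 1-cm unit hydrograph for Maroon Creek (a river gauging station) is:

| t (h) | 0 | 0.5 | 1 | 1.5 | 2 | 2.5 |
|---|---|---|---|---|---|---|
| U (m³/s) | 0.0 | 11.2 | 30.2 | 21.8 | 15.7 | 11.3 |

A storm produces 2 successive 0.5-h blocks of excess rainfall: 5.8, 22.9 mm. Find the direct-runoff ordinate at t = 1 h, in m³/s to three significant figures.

Q ≈ 43.2 m³/s

By discrete convolution, Q_j = Σ (P_i / 10 mm) · U_{j−i}.
At t = 1 h (j=2): Q = (5.8/10)·30.2 + (22.9/10)·11.2 = 43.2 m³/s.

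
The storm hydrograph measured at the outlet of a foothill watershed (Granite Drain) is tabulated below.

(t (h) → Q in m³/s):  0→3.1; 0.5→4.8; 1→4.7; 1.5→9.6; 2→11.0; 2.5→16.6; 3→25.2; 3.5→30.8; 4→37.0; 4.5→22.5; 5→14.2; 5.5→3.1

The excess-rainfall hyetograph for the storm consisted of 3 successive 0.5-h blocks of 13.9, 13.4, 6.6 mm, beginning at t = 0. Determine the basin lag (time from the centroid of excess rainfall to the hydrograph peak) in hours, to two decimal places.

t_L ≈ 3.36 h

Centroid of excess rainfall: t_c = Σ P_i·t̄_i / ΣP_i = 0.6423 h (block centres at 0.25, 0.75, 1.25 h).
Hydrograph peak occurs at t = 4 h, so basin lag t_L = 4 − 0.6423 = 3.36 h.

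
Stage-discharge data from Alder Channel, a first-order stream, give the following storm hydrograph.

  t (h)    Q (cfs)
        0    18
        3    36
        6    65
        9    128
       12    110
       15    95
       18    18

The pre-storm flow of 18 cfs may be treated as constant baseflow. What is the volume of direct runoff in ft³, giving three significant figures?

V ≈ 3.72 × 10^6 ft³

Direct-runoff ordinates (Q − Q_b): 0.0, 18.0, 47.0, 110.0, 92.0, 77.0, 0.0 cfs.
ΣQ_DR = 344.0 cfs.
With Δt = 3 h = 10800 s, V = ΣQ_DR · Δt = 344.0 × 10800 = 3.72 × 10^6 ft³.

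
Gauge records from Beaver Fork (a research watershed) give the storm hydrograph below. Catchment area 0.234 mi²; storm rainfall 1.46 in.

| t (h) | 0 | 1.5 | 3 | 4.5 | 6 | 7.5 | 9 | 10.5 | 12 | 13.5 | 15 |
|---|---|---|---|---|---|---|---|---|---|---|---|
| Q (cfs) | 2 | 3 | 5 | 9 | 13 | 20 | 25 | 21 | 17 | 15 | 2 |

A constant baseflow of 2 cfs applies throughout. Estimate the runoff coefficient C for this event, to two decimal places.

ΣQ_DR = 110.0 cfs; V = ΣQ_DR·Δt = 5.940 × 10^5 ft³.
Runoff depth d = V / A = 1.093 in.
C = d / P = 1.093 / 1.46 = 0.75.

C ≈ 0.75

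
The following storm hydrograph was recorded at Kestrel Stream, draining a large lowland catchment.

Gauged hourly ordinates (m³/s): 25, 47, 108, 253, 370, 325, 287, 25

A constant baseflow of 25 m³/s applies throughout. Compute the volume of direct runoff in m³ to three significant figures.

Direct-runoff ordinates (Q − Q_b): 0.0, 22.0, 83.0, 228.0, 345.0, 300.0, 262.0, 0.0 m³/s.
ΣQ_DR = 1240 m³/s.
With Δt = 1 h = 3600 s, V = ΣQ_DR · Δt = 1240 × 3600 = 4.46 × 10^6 m³.

V ≈ 4.46 × 10^6 m³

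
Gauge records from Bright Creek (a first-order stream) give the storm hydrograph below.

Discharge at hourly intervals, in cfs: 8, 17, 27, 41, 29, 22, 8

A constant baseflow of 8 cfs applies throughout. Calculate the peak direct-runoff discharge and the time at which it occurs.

Subtracting baseflow gives direct-runoff ordinates: 0.0, 9.0, 19.0, 33.0, 21.0, 14.0, 0.0 cfs.
The maximum is 33.0 cfs, occurring at the reading for t = 3 h.

Q_p = 33.0 cfs at t = 3 h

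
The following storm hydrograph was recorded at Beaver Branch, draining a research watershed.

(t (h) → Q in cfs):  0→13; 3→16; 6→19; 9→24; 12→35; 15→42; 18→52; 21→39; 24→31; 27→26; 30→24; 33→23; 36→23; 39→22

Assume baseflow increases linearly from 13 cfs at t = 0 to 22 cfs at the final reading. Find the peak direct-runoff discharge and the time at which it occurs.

Subtracting baseflow gives direct-runoff ordinates: 0.00, 2.31, 4.62, 8.92, 19.23, 25.54, 34.85, 21.15, 12.46, 6.77, 4.08, 2.38, 1.69, 0.00 cfs.
The maximum is 34.85 cfs, occurring at the reading for t = 18 h.

Q_p = 34.85 cfs at t = 18 h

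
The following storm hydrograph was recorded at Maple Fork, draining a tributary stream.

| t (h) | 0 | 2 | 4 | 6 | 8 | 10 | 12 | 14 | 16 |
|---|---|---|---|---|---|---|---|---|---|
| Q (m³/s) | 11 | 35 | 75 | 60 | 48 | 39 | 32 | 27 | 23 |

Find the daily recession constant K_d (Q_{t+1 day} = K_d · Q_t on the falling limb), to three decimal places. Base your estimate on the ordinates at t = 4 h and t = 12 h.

K_d ≈ 0.078

Between t = 4 h and t = 12 h the flow falls from 75 to 32 m³/s over 4×2 h = 8 h.
Per-interval ratio K = (32/75)^(1/4) = 0.8082; K_d = K^(24/2) = 0.078.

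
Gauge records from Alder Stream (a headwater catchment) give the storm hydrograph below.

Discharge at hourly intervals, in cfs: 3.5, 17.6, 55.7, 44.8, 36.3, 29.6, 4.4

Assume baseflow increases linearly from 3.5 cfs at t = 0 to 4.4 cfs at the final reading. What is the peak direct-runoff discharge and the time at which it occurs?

Subtracting baseflow gives direct-runoff ordinates: 0.00, 13.95, 51.90, 40.85, 32.20, 25.35, 0.00 cfs.
The maximum is 51.90 cfs, occurring at the reading for t = 2 h.

Q_p = 51.90 cfs at t = 2 h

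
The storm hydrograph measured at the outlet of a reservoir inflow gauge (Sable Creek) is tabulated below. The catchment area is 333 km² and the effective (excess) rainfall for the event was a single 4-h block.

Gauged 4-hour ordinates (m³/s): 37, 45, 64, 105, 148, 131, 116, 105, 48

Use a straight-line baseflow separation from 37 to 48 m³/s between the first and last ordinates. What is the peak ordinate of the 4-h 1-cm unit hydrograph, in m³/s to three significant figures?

Direct runoff: 0.00, 6.62, 24.25, 63.88, 105.50, 87.12, 70.75, 58.38, 0.00 m³/s; ΣQ_DR = 416.5 m³/s, peak = 105.50 m³/s.
Runoff depth d = ΣQ_DR·Δt / A = 416.5 × 14400 / (333 km²) = 18.01 mm.
The 1-cm UH is the DRH scaled by (10 mm)/d, so U_p = 105.50 × 10/18.01 = 58.6 m³/s.

U_p ≈ 58.6 m³/s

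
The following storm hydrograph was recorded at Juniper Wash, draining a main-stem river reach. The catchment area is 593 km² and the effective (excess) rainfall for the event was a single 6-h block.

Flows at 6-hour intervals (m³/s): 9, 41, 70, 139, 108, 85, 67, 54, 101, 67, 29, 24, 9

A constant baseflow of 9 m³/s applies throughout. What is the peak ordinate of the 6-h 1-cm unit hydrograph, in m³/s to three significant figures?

Direct runoff: 0.0, 32.0, 61.0, 130.0, 99.0, 76.0, 58.0, 45.0, 92.0, 58.0, 20.0, 15.0, 0.0 m³/s; ΣQ_DR = 686.0 m³/s, peak = 130.0 m³/s.
Runoff depth d = ΣQ_DR·Δt / A = 686.0 × 21600 / (593 km²) = 24.99 mm.
The 1-cm UH is the DRH scaled by (10 mm)/d, so U_p = 130.0 × 10/24.99 = 52.0 m³/s.

U_p ≈ 52.0 m³/s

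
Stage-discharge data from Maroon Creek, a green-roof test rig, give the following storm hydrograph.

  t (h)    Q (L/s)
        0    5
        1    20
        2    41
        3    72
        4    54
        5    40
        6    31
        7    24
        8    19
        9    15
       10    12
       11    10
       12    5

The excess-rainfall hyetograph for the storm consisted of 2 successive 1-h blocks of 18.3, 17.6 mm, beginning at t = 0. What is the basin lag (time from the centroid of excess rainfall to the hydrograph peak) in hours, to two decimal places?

Centroid of excess rainfall: t_c = Σ P_i·t̄_i / ΣP_i = 0.9903 h (block centres at 0.5, 1.5 h).
Hydrograph peak occurs at t = 3 h, so basin lag t_L = 3 − 0.9903 = 2.01 h.

t_L ≈ 2.01 h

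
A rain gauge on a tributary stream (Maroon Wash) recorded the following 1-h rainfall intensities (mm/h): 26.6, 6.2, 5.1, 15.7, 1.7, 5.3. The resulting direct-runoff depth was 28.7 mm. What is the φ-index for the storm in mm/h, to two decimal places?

Only the 2 blocks with intensity above φ contribute runoff: 26.6, 15.7 mm/h.
Σ(I−φ)·Δt = d  ⇒  (26.6+15.7 − 2φ)·1 = 28.7
φ = (42.30 − 28.7/1) / 2 = 6.80 mm/h.

φ ≈ 6.80 mm/h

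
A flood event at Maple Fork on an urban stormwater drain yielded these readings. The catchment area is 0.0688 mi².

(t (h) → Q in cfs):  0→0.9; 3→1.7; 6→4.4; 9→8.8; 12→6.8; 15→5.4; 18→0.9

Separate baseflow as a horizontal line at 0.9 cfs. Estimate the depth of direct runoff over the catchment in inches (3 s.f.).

d ≈ 1.53 in

Direct runoff: 0.0, 0.8, 3.5, 7.9, 5.9, 4.5, 0.0 cfs; ΣQ_DR = 22.60 cfs.
V = ΣQ_DR · Δt = 22.60 × 10800 s = 2.441 × 10^5 ft³.
Over A = 0.0688 mi², depth = V / A = 1.53 in.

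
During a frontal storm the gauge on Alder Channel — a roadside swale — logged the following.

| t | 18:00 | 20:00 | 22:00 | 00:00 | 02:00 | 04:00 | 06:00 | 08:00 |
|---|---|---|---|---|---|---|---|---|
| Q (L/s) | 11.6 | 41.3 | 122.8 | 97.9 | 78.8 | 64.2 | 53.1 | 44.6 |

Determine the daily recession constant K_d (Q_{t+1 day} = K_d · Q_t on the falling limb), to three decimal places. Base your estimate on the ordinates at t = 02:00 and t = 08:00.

Between t = 02:00 and t = 08:00 the flow falls from 78.8 to 44.6 L/s over 3×2 h = 6 h.
Per-interval ratio K = (44.6/78.8)^(1/3) = 0.8272; K_d = K^(24/2) = 0.103.

K_d ≈ 0.103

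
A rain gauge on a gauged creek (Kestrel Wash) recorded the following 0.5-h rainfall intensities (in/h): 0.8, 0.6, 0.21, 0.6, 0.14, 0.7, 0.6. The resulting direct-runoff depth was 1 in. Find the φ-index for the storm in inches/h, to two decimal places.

Only the 5 blocks with intensity above φ contribute runoff: 0.8, 0.6, 0.6, 0.7, 0.6 in/h.
Σ(I−φ)·Δt = d  ⇒  (0.8+0.6+0.6+0.7+0.6 − 5φ)·0.5 = 1
φ = (3.300 − 1/0.5) / 5 = 0.26 in/h.

φ ≈ 0.26 in/h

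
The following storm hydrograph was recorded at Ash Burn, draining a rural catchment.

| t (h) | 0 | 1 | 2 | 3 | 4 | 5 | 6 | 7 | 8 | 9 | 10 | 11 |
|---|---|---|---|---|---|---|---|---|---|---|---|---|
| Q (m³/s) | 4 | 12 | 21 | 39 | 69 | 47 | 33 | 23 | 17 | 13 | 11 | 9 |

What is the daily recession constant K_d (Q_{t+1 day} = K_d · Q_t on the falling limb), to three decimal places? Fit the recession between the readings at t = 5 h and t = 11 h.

K_d ≈ 0.001

Between t = 5 h and t = 11 h the flow falls from 47 to 9 m³/s over 6×1 h = 6 h.
Per-interval ratio K = (9/47)^(1/6) = 0.7592; K_d = K^(24/1) = 0.001.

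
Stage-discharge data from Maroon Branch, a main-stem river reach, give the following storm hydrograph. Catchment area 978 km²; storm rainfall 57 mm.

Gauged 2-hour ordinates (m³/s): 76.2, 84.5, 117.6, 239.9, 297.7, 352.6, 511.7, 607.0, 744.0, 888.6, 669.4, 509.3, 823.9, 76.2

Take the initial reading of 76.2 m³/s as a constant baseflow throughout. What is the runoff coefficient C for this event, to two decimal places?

ΣQ_DR = 4932 m³/s; V = ΣQ_DR·Δt = 3.551 × 10^7 m³.
Runoff depth d = V / A = 36.31 mm.
C = d / P = 36.31 / 57 = 0.64.

C ≈ 0.64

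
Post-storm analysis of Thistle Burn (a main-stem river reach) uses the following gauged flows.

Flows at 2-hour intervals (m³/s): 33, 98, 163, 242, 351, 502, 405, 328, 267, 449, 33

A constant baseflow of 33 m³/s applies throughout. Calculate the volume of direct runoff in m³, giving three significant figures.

Direct-runoff ordinates (Q − Q_b): 0.0, 65.0, 130.0, 209.0, 318.0, 469.0, 372.0, 295.0, 234.0, 416.0, 0.0 m³/s.
ΣQ_DR = 2508 m³/s.
With Δt = 2 h = 7200 s, V = ΣQ_DR · Δt = 2508 × 7200 = 1.81 × 10^7 m³.

V ≈ 1.81 × 10^7 m³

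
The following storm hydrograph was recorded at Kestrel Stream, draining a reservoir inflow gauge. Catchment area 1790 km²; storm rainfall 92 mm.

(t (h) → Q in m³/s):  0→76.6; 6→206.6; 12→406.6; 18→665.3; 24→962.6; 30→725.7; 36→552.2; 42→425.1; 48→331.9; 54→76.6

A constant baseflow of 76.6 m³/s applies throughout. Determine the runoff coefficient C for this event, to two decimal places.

C ≈ 0.48

ΣQ_DR = 3663 m³/s; V = ΣQ_DR·Δt = 7.913 × 10^7 m³.
Runoff depth d = V / A = 44.20 mm.
C = d / P = 44.20 / 92 = 0.48.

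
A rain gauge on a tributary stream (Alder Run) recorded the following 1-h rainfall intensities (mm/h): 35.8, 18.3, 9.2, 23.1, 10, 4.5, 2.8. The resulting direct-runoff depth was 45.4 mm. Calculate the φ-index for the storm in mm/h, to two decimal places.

Only the 3 blocks with intensity above φ contribute runoff: 35.8, 18.3, 23.1 mm/h.
Σ(I−φ)·Δt = d  ⇒  (35.8+18.3+23.1 − 3φ)·1 = 45.4
φ = (77.20 − 45.4/1) / 3 = 10.60 mm/h.

φ ≈ 10.60 mm/h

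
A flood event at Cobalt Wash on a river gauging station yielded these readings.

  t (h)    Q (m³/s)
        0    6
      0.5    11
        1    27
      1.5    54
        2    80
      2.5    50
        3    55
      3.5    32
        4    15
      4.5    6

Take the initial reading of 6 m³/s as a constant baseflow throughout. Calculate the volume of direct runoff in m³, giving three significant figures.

Direct-runoff ordinates (Q − Q_b): 0.0, 5.0, 21.0, 48.0, 74.0, 44.0, 49.0, 26.0, 9.0, 0.0 m³/s.
ΣQ_DR = 276.0 m³/s.
With Δt = 0.5 h = 1800 s, V = ΣQ_DR · Δt = 276.0 × 1800 = 4.97 × 10^5 m³.

V ≈ 4.97 × 10^5 m³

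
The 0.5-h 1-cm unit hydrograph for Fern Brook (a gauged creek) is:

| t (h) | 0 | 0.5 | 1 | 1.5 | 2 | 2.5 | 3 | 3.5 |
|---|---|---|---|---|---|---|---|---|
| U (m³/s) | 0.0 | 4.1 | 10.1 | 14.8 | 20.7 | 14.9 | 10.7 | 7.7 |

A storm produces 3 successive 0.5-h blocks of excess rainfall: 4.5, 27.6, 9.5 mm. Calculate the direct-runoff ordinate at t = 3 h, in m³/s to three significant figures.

By discrete convolution, Q_j = Σ (P_i / 10 mm) · U_{j−i}.
At t = 3 h (j=6): Q = (4.5/10)·10.7 + (27.6/10)·14.9 + (9.5/10)·20.7 = 65.6 m³/s.

Q ≈ 65.6 m³/s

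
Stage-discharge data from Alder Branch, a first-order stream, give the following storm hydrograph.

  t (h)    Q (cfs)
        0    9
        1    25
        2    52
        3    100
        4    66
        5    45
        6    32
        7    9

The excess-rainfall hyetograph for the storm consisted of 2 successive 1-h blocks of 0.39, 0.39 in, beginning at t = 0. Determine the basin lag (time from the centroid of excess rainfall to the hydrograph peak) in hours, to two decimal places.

t_L ≈ 2.00 h

Centroid of excess rainfall: t_c = Σ P_i·t̄_i / ΣP_i = 1.0000 h (block centres at 0.5, 1.5 h).
Hydrograph peak occurs at t = 3 h, so basin lag t_L = 3 − 1.0000 = 2.00 h.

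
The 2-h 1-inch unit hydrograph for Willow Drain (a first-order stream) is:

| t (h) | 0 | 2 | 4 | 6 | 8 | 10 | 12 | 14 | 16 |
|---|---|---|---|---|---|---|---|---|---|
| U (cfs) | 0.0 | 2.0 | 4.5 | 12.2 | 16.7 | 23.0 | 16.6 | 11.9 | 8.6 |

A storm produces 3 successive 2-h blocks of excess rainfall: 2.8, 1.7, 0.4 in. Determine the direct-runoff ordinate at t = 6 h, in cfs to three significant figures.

By discrete convolution, Q_j = Σ (P_i / 1 in) · U_{j−i}.
At t = 6 h (j=3): Q = (2.8/1)·12.2 + (1.7/1)·4.5 + (0.4/1)·2.0 = 42.6 cfs.

Q ≈ 42.6 cfs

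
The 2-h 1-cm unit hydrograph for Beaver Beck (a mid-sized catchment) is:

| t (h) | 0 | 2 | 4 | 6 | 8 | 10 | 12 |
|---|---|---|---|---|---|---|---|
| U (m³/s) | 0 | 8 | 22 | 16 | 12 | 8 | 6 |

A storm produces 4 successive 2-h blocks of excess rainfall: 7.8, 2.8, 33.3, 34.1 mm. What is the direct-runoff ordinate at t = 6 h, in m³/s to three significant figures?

By discrete convolution, Q_j = Σ (P_i / 10 mm) · U_{j−i}.
At t = 6 h (j=3): Q = (7.8/10)·16 + (2.8/10)·22 + (33.3/10)·8 + (34.1/10)·0 = 45.3 m³/s.

Q ≈ 45.3 m³/s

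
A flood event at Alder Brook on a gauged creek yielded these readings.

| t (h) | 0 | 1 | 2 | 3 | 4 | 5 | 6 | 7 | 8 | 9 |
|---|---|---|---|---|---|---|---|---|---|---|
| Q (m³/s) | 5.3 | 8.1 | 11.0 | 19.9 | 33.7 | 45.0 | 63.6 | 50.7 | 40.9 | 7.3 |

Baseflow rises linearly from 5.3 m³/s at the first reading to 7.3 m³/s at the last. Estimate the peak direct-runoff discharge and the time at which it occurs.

Q_p = 56.97 m³/s at t = 6 h

Subtracting baseflow gives direct-runoff ordinates: 0.00, 2.58, 5.26, 13.93, 27.51, 38.59, 56.97, 43.84, 33.82, 0.00 m³/s.
The maximum is 56.97 m³/s, occurring at the reading for t = 6 h.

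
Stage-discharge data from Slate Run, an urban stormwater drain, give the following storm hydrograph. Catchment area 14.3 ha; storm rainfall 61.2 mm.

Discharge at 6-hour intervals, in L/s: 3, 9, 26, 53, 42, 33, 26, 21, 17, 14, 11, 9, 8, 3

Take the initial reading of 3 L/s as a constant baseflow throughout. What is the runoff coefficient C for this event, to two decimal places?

C ≈ 0.58

ΣQ_DR = 233.0 L/s; V = ΣQ_DR·Δt = 5.033 × 10^6 L.
Runoff depth d = V / A = 35.19 mm.
C = d / P = 35.19 / 61.2 = 0.58.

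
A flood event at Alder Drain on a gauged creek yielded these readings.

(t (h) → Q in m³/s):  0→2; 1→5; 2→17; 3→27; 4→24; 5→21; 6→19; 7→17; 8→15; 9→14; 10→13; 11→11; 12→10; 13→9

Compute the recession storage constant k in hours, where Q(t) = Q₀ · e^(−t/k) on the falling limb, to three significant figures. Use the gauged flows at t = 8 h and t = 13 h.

On the falling limb, Q drops from 15 to 9 m³/s between t = 8 h and t = 13 h (Δt = 5 h).
k = −Δt / ln(Q₂/Q₁) = −5 / ln(9/15) = 9.79 h.

k ≈ 9.79 h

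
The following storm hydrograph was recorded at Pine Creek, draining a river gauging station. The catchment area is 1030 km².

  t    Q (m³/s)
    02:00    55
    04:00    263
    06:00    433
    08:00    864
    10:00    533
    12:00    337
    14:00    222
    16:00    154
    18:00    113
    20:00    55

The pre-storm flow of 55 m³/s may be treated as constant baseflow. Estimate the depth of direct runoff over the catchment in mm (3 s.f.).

d ≈ 17.3 mm

Direct runoff: 0.0, 208.0, 378.0, 809.0, 478.0, 282.0, 167.0, 99.0, 58.0, 0.0 m³/s; ΣQ_DR = 2479 m³/s.
V = ΣQ_DR · Δt = 2479 × 7200 s = 1.785 × 10^7 m³.
Over A = 1030 km², depth = V / A = 17.3 mm.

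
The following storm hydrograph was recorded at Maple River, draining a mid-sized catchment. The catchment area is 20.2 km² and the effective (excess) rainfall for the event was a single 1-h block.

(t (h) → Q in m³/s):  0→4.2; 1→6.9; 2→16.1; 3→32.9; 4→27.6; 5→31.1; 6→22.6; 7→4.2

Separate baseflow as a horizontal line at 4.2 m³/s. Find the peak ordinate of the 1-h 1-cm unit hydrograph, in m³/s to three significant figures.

Direct runoff: 0.0, 2.7, 11.9, 28.7, 23.4, 26.9, 18.4, 0.0 m³/s; ΣQ_DR = 112.0 m³/s, peak = 28.7 m³/s.
Runoff depth d = ΣQ_DR·Δt / A = 112.0 × 3600 / (20.2 km²) = 19.96 mm.
The 1-cm UH is the DRH scaled by (10 mm)/d, so U_p = 28.7 × 10/19.96 = 14.4 m³/s.

U_p ≈ 14.4 m³/s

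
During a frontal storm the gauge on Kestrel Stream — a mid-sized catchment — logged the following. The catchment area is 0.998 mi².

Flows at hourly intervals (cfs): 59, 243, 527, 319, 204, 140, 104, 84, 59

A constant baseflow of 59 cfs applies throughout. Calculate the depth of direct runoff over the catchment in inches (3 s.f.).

d ≈ 1.88 in

Direct runoff: 0.0, 184.0, 468.0, 260.0, 145.0, 81.0, 45.0, 25.0, 0.0 cfs; ΣQ_DR = 1208 cfs.
V = ΣQ_DR · Δt = 1208 × 3600 s = 4.349 × 10^6 ft³.
Over A = 0.998 mi², depth = V / A = 1.88 in.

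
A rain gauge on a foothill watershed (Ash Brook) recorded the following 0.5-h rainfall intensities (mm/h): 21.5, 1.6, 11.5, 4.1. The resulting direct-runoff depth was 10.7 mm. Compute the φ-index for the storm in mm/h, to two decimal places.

Only the 2 blocks with intensity above φ contribute runoff: 21.5, 11.5 mm/h.
Σ(I−φ)·Δt = d  ⇒  (21.5+11.5 − 2φ)·0.5 = 10.7
φ = (33.00 − 10.7/0.5) / 2 = 5.80 mm/h.

φ ≈ 5.80 mm/h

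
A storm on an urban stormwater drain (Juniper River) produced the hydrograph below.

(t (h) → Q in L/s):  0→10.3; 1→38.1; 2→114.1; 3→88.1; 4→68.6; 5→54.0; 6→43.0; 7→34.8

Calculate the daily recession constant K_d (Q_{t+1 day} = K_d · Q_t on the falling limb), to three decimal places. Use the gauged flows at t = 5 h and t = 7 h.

K_d ≈ 0.005

Between t = 5 h and t = 7 h the flow falls from 54.0 to 34.8 L/s over 2×1 h = 2 h.
Per-interval ratio K = (34.8/54.0)^(1/2) = 0.8028; K_d = K^(24/1) = 0.005.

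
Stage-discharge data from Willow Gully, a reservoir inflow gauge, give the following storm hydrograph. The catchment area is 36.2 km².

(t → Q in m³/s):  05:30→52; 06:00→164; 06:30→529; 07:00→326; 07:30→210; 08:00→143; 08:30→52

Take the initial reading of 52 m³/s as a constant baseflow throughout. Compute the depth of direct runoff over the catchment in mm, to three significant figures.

d ≈ 55.3 mm

Direct runoff: 0.0, 112.0, 477.0, 274.0, 158.0, 91.0, 0.0 m³/s; ΣQ_DR = 1112 m³/s.
V = ΣQ_DR · Δt = 1112 × 1800 s = 2.002 × 10^6 m³.
Over A = 36.2 km², depth = V / A = 55.3 mm.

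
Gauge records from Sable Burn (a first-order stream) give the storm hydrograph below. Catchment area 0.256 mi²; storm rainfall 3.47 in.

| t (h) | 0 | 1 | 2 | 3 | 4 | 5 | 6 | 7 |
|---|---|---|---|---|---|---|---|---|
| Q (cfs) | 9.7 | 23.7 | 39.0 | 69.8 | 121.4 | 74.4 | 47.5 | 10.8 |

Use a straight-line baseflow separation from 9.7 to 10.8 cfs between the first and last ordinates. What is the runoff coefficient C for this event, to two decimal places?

ΣQ_DR = 314.3 cfs; V = ΣQ_DR·Δt = 1.131 × 10^6 ft³.
Runoff depth d = V / A = 1.902 in.
C = d / P = 1.902 / 3.47 = 0.55.

C ≈ 0.55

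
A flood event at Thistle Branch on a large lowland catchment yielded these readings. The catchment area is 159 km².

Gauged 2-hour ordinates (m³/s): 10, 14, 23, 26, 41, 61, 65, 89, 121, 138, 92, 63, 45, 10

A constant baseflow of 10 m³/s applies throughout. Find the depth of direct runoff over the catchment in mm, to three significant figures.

d ≈ 29.8 mm

Direct runoff: 0.0, 4.0, 13.0, 16.0, 31.0, 51.0, 55.0, 79.0, 111.0, 128.0, 82.0, 53.0, 35.0, 0.0 m³/s; ΣQ_DR = 658.0 m³/s.
V = ΣQ_DR · Δt = 658.0 × 7200 s = 4.738 × 10^6 m³.
Over A = 159 km², depth = V / A = 29.8 mm.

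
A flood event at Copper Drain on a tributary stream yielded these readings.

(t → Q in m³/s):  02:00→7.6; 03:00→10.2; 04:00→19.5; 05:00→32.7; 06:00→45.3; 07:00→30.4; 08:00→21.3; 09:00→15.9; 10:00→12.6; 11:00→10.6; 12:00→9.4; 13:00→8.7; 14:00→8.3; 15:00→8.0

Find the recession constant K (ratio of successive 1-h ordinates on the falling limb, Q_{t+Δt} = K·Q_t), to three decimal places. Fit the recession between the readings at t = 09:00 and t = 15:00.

K ≈ 0.892

Using the recession-limb readings at t = 09:00 and t = 15:00: Q falls from 15.9 to 8.0 m³/s over 6 intervals.
K = (Q₂/Q₁)^(1/6) = (8.0/15.9)^(1/6) = 0.892.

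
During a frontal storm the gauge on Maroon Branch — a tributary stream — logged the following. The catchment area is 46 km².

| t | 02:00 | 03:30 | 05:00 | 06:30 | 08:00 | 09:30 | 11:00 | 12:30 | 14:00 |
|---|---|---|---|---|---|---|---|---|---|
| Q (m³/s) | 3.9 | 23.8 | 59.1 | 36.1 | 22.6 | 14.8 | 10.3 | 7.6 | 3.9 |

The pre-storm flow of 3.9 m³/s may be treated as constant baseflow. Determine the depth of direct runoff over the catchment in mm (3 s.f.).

d ≈ 17.3 mm

Direct runoff: 0.0, 19.9, 55.2, 32.2, 18.7, 10.9, 6.4, 3.7, 0.0 m³/s; ΣQ_DR = 147.0 m³/s.
V = ΣQ_DR · Δt = 147.0 × 5400 s = 7.938 × 10^5 m³.
Over A = 46 km², depth = V / A = 17.3 mm.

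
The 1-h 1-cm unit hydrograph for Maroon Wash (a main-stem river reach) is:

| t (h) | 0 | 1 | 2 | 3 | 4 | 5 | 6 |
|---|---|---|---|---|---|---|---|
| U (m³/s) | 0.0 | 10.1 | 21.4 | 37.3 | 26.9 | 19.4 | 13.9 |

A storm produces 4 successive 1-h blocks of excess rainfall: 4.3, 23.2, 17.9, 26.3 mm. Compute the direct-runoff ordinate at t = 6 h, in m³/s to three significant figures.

By discrete convolution, Q_j = Σ (P_i / 10 mm) · U_{j−i}.
At t = 6 h (j=6): Q = (4.3/10)·13.9 + (23.2/10)·19.4 + (17.9/10)·26.9 + (26.3/10)·37.3 = 197 m³/s.

Q ≈ 197 m³/s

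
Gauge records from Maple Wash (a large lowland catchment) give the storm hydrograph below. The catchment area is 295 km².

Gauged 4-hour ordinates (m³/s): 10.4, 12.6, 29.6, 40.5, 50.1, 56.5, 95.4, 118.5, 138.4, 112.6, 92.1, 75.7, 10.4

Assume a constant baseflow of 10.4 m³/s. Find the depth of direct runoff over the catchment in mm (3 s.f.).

Direct runoff: 0.0, 2.2, 19.2, 30.1, 39.7, 46.1, 85.0, 108.1, 128.0, 102.2, 81.7, 65.3, 0.0 m³/s; ΣQ_DR = 707.6 m³/s.
V = ΣQ_DR · Δt = 707.6 × 14400 s = 1.019 × 10^7 m³.
Over A = 295 km², depth = V / A = 34.5 mm.

d ≈ 34.5 mm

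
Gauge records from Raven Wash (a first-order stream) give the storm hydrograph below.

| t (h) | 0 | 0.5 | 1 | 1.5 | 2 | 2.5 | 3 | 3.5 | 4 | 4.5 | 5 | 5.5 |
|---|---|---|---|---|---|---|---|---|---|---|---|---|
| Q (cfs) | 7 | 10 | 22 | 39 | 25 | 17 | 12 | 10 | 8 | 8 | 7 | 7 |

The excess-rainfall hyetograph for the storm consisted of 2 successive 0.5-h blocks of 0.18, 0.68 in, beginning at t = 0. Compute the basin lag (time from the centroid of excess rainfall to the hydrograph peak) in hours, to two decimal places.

Centroid of excess rainfall: t_c = Σ P_i·t̄_i / ΣP_i = 0.6453 h (block centres at 0.25, 0.75 h).
Hydrograph peak occurs at t = 1.5 h, so basin lag t_L = 1.5 − 0.6453 = 0.85 h.

t_L ≈ 0.85 h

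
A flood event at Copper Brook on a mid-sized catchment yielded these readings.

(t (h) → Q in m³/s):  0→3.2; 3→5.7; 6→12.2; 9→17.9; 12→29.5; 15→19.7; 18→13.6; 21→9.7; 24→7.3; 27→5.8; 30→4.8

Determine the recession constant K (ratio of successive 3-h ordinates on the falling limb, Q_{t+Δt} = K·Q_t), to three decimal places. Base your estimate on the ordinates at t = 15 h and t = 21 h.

Using the recession-limb readings at t = 15 h and t = 21 h: Q falls from 19.7 to 9.7 m³/s over 2 intervals.
K = (Q₂/Q₁)^(1/2) = (9.7/19.7)^(1/2) = 0.702.

K ≈ 0.702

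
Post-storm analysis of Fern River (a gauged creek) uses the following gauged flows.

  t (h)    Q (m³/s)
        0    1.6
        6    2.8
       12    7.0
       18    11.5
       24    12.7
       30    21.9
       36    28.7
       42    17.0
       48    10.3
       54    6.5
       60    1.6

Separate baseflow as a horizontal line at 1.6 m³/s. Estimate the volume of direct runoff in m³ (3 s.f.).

V ≈ 2.25 × 10^6 m³

Direct-runoff ordinates (Q − Q_b): 0.0, 1.2, 5.4, 9.9, 11.1, 20.3, 27.1, 15.4, 8.7, 4.9, 0.0 m³/s.
ΣQ_DR = 104.0 m³/s.
With Δt = 6 h = 21600 s, V = ΣQ_DR · Δt = 104.0 × 21600 = 2.25 × 10^6 m³.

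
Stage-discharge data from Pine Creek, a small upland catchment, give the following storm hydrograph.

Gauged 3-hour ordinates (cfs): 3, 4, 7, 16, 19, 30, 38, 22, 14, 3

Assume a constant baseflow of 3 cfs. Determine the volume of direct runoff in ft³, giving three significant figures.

V ≈ 1.36 × 10^6 ft³

Direct-runoff ordinates (Q − Q_b): 0.0, 1.0, 4.0, 13.0, 16.0, 27.0, 35.0, 19.0, 11.0, 0.0 cfs.
ΣQ_DR = 126.0 cfs.
With Δt = 3 h = 10800 s, V = ΣQ_DR · Δt = 126.0 × 10800 = 1.36 × 10^6 ft³.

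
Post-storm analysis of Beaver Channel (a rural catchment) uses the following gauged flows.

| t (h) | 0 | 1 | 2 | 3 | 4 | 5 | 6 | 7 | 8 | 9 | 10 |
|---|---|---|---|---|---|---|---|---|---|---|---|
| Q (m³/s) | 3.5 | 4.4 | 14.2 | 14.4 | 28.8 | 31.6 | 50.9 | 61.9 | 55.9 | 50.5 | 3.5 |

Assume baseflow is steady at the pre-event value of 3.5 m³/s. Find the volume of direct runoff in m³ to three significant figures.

V ≈ 1.01 × 10^6 m³

Direct-runoff ordinates (Q − Q_b): 0.0, 0.9, 10.7, 10.9, 25.3, 28.1, 47.4, 58.4, 52.4, 47.0, 0.0 m³/s.
ΣQ_DR = 281.1 m³/s.
With Δt = 1 h = 3600 s, V = ΣQ_DR · Δt = 281.1 × 3600 = 1.01 × 10^6 m³.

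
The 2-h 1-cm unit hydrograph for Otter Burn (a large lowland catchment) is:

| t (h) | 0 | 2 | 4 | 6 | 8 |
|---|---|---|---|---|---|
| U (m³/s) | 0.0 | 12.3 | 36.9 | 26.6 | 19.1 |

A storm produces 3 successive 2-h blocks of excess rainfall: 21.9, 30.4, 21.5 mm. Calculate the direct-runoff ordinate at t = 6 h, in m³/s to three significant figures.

Q ≈ 197 m³/s

By discrete convolution, Q_j = Σ (P_i / 10 mm) · U_{j−i}.
At t = 6 h (j=3): Q = (21.9/10)·26.6 + (30.4/10)·36.9 + (21.5/10)·12.3 = 197 m³/s.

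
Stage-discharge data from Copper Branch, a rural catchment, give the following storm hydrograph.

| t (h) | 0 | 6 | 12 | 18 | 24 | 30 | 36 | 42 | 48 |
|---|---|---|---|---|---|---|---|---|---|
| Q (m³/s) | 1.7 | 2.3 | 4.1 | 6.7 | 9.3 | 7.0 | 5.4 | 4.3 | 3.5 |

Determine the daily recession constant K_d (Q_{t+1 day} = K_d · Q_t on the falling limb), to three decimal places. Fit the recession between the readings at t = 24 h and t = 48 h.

Between t = 24 h and t = 48 h the flow falls from 9.3 to 3.5 m³/s over 4×6 h = 24 h.
Per-interval ratio K = (3.5/9.3)^(1/4) = 0.7832; K_d = K^(24/6) = 0.376.

K_d ≈ 0.376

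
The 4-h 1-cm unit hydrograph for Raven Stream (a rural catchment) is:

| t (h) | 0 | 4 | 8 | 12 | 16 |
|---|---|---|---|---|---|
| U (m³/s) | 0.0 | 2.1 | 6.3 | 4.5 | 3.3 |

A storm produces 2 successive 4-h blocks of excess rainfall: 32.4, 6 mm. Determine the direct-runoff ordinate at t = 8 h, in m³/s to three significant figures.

By discrete convolution, Q_j = Σ (P_i / 10 mm) · U_{j−i}.
At t = 8 h (j=2): Q = (32.4/10)·6.3 + (6/10)·2.1 = 21.7 m³/s.

Q ≈ 21.7 m³/s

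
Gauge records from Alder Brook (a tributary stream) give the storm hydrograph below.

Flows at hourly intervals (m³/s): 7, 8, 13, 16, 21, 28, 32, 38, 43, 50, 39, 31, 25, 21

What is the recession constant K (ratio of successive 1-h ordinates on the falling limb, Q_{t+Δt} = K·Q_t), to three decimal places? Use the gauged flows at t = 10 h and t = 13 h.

Using the recession-limb readings at t = 10 h and t = 13 h: Q falls from 39 to 21 m³/s over 3 intervals.
K = (Q₂/Q₁)^(1/3) = (21/39)^(1/3) = 0.814.

K ≈ 0.814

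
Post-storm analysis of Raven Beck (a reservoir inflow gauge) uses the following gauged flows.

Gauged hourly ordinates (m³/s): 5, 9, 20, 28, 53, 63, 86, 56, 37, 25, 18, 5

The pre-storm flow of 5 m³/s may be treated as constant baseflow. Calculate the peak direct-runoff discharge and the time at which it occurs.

Subtracting baseflow gives direct-runoff ordinates: 0.0, 4.0, 15.0, 23.0, 48.0, 58.0, 81.0, 51.0, 32.0, 20.0, 13.0, 0.0 m³/s.
The maximum is 81.0 m³/s, occurring at the reading for t = 6 h.

Q_p = 81.0 m³/s at t = 6 h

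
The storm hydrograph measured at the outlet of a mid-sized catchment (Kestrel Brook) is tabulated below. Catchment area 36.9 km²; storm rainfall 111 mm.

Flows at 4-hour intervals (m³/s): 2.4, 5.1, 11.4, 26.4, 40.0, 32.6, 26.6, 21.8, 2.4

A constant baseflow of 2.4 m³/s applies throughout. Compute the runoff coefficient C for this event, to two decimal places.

ΣQ_DR = 147.1 m³/s; V = ΣQ_DR·Δt = 2.118 × 10^6 m³.
Runoff depth d = V / A = 57.40 mm.
C = d / P = 57.40 / 111 = 0.52.

C ≈ 0.52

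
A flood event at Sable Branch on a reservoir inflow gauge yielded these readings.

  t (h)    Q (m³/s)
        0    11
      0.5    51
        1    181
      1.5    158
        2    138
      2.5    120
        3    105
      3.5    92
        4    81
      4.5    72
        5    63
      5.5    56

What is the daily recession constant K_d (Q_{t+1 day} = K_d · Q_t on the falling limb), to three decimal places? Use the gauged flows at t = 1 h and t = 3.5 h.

Between t = 1 h and t = 3.5 h the flow falls from 181 to 92 m³/s over 5×0.5 h = 2.5 h.
Per-interval ratio K = (92/181)^(1/5) = 0.8734; K_d = K^(24/0.5) = 0.002.

K_d ≈ 0.002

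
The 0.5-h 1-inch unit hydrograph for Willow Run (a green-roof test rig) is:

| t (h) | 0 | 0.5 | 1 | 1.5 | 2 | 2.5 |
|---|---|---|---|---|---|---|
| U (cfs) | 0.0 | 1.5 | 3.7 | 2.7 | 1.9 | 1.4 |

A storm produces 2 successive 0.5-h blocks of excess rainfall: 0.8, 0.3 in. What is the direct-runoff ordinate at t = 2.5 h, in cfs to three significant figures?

Q ≈ 1.69 cfs

By discrete convolution, Q_j = Σ (P_i / 1 in) · U_{j−i}.
At t = 2.5 h (j=5): Q = (0.8/1)·1.4 + (0.3/1)·1.9 = 1.69 cfs.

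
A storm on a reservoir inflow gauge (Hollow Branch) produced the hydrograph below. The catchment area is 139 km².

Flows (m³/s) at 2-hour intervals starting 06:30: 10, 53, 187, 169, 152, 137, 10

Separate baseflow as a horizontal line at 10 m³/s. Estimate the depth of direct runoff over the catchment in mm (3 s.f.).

Direct runoff: 0.0, 43.0, 177.0, 159.0, 142.0, 127.0, 0.0 m³/s; ΣQ_DR = 648.0 m³/s.
V = ΣQ_DR · Δt = 648.0 × 7200 s = 4.666 × 10^6 m³.
Over A = 139 km², depth = V / A = 33.6 mm.

d ≈ 33.6 mm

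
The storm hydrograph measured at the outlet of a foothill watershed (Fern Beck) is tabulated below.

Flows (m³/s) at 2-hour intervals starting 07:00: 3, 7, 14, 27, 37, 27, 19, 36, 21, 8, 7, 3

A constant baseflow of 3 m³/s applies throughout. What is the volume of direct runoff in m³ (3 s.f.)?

Direct-runoff ordinates (Q − Q_b): 0.0, 4.0, 11.0, 24.0, 34.0, 24.0, 16.0, 33.0, 18.0, 5.0, 4.0, 0.0 m³/s.
ΣQ_DR = 173.0 m³/s.
With Δt = 2 h = 7200 s, V = ΣQ_DR · Δt = 173.0 × 7200 = 1.25 × 10^6 m³.

V ≈ 1.25 × 10^6 m³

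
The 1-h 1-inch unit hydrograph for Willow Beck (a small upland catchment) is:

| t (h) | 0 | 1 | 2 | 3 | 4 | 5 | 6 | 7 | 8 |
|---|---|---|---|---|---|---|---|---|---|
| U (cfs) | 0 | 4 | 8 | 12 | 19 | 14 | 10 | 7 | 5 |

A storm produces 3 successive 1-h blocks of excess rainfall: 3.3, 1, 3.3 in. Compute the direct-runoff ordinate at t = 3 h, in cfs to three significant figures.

By discrete convolution, Q_j = Σ (P_i / 1 in) · U_{j−i}.
At t = 3 h (j=3): Q = (3.3/1)·12 + (1/1)·8 + (3.3/1)·4 = 60.8 cfs.

Q ≈ 60.8 cfs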